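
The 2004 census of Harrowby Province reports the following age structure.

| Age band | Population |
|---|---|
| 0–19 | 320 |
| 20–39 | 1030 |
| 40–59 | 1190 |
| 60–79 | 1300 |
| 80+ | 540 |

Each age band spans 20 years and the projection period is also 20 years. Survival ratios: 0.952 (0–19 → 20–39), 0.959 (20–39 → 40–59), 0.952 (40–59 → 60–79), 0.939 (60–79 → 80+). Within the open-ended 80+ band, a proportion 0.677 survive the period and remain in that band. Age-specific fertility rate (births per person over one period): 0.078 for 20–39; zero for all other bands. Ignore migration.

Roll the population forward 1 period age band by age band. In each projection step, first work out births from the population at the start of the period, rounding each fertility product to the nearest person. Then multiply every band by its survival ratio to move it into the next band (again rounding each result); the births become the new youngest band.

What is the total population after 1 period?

— Period 1 —
Births: 1030 * 0.078 = 80
20–39: 320 * 0.952 = 305
40–59: 1030 * 0.959 = 988
60–79: 1190 * 0.952 = 1133
80+: 1300 * 0.939 + 540 * 0.677 = 1221 + 366 = 1587
Giving 80 / 305 / 988 / 1133 / 1587.
Total after period 1: 80 + 305 + 988 + 1133 + 1587 = 4093

4093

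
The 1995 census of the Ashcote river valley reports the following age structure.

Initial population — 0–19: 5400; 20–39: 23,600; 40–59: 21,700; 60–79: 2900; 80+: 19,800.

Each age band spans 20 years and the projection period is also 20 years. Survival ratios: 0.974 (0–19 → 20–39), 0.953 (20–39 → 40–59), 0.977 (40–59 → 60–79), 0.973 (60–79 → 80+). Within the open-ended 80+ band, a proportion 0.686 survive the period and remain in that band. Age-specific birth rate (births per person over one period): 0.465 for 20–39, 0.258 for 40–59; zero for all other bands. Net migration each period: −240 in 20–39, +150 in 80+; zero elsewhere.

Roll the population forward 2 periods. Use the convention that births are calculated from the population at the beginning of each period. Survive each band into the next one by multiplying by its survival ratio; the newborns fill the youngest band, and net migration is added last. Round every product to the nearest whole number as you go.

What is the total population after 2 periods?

Numbering the groups 1..5 from youngest to oldest:
After projecting period 1:
Births: 23600 × 0.465 = 10974, 21700 × 0.258 = 5599 — total 16573
Group 2: 5400 × 0.974 = 5260
Group 3: 23600 × 0.953 = 22491
Group 4: 21700 × 0.977 = 21201
Group 5: 2900 × 0.973 + 19800 × 0.686 = 2822 + 13583 = 16405
Net migration: Group 2 − 240 → 5020; Group 5 + 150 → 16555
Population now: 0–19=16573, 20–39=5020, 40–59=22491, 60–79=21201, 80+=16555
After projecting period 2:
Births: 5020 × 0.465 = 2334, 22491 × 0.258 = 5803 — total 8137
Group 2: 16573 × 0.974 = 16142
Group 3: 5020 × 0.953 = 4784
Group 4: 22491 × 0.977 = 21974
Group 5: 21201 × 0.973 + 16555 × 0.686 = 20629 + 11357 = 31986
Net migration: Group 2 − 240 → 15902; Group 5 + 150 → 32136
Population now: 0–19=8137, 20–39=15902, 40–59=4784, 60–79=21974, 80+=32136
Total after period 2: 8137 + 15902 + 4784 + 21974 + 32136 = 82933

82933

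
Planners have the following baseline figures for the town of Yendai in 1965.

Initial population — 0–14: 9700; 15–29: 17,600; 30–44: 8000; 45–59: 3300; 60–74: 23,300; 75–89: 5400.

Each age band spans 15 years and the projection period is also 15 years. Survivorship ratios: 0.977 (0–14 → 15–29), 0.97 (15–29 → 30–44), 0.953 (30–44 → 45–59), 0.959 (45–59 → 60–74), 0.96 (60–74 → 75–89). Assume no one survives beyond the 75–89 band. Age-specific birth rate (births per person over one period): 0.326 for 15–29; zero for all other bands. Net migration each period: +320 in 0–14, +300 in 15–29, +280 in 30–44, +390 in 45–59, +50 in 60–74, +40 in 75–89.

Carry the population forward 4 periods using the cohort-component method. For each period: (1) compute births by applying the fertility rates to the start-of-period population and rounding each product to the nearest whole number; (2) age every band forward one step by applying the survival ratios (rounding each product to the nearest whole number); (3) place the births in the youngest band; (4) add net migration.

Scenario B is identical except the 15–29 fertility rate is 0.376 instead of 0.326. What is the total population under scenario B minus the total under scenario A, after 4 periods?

Numbering the groups 1..6 from youngest to oldest:
Period 1:
Births: 17600 * 0.326 = 5738
Group 2: 9700 * 0.977 = 9477
Group 3: 17600 * 0.97 = 17072
Group 4: 8000 * 0.953 = 7624
Group 5: 3300 * 0.959 = 3165
Group 6: 23300 * 0.96 = 22368
Net migration: Group 1 + 320 → 6058; Group 2 + 300 → 9777; Group 3 + 280 → 17352; Group 4 + 390 → 8014; Group 5 + 50 → 3215; Group 6 + 40 → 22408
Population now: 0–14=6058, 15–29=9777, 30–44=17352, 45–59=8014, 60–74=3215, 75–89=22408
Period 2:
Births: 9777 * 0.326 = 3187
Group 2: 6058 * 0.977 = 5919
Group 3: 9777 * 0.97 = 9484
Group 4: 17352 * 0.953 = 16536
Group 5: 8014 * 0.959 = 7685
Group 6: 3215 * 0.96 = 3086
Net migration: Group 1 + 320 → 3507; Group 2 + 300 → 6219; Group 3 + 280 → 9764; Group 4 + 390 → 16926; Group 5 + 50 → 7735; Group 6 + 40 → 3126
Population now: 0–14=3507, 15–29=6219, 30–44=9764, 45–59=16926, 60–74=7735, 75–89=3126
Period 3:
Births: 6219 * 0.326 = 2027
Group 2: 3507 * 0.977 = 3426
Group 3: 6219 * 0.97 = 6032
Group 4: 9764 * 0.953 = 9305
Group 5: 16926 * 0.959 = 16232
Group 6: 7735 * 0.96 = 7426
Net migration: Group 1 + 320 → 2347; Group 2 + 300 → 3726; Group 3 + 280 → 6312; Group 4 + 390 → 9695; Group 5 + 50 → 16282; Group 6 + 40 → 7466
Population now: 0–14=2347, 15–29=3726, 30–44=6312, 45–59=9695, 60–74=16282, 75–89=7466
Period 4:
Births: 3726 * 0.326 = 1215
Group 2: 2347 * 0.977 = 2293
Group 3: 3726 * 0.97 = 3614
Group 4: 6312 * 0.953 = 6015
Group 5: 9695 * 0.959 = 9298
Group 6: 16282 * 0.96 = 15631
Net migration: Group 1 + 320 → 1535; Group 2 + 300 → 2593; Group 3 + 280 → 3894; Group 4 + 390 → 6405; Group 5 + 50 → 9348; Group 6 + 40 → 15671
Population now: 0–14=1535, 15–29=2593, 30–44=3894, 45–59=6405, 60–74=9348, 75–89=15671
Scenario A total after 4 periods: 39446
Scenario B projection —
Period 1:
Births: 17600 * 0.376 = 6618
Group 2: 9700 * 0.977 = 9477
Group 3: 17600 * 0.97 = 17072
Group 4: 8000 * 0.953 = 7624
Group 5: 3300 * 0.959 = 3165
Group 6: 23300 * 0.96 = 22368
Net migration: Group 1 + 320 → 6938; Group 2 + 300 → 9777; Group 3 + 280 → 17352; Group 4 + 390 → 8014; Group 5 + 50 → 3215; Group 6 + 40 → 22408
Population now: 0–14=6938, 15–29=9777, 30–44=17352, 45–59=8014, 60–74=3215, 75–89=22408
Period 2:
Births: 9777 * 0.376 = 3676
Group 2: 6938 * 0.977 = 6778
Group 3: 9777 * 0.97 = 9484
Group 4: 17352 * 0.953 = 16536
Group 5: 8014 * 0.959 = 7685
Group 6: 3215 * 0.96 = 3086
Net migration: Group 1 + 320 → 3996; Group 2 + 300 → 7078; Group 3 + 280 → 9764; Group 4 + 390 → 16926; Group 5 + 50 → 7735; Group 6 + 40 → 3126
Population now: 0–14=3996, 15–29=7078, 30–44=9764, 45–59=16926, 60–74=7735, 75–89=3126
Period 3:
Births: 7078 * 0.376 = 2661
Group 2: 3996 * 0.977 = 3904
Group 3: 7078 * 0.97 = 6866
Group 4: 9764 * 0.953 = 9305
Group 5: 16926 * 0.959 = 16232
Group 6: 7735 * 0.96 = 7426
Net migration: Group 1 + 320 → 2981; Group 2 + 300 → 4204; Group 3 + 280 → 7146; Group 4 + 390 → 9695; Group 5 + 50 → 16282; Group 6 + 40 → 7466
Population now: 0–14=2981, 15–29=4204, 30–44=7146, 45–59=9695, 60–74=16282, 75–89=7466
Period 4:
Births: 4204 * 0.376 = 1581
Group 2: 2981 * 0.977 = 2912
Group 3: 4204 * 0.97 = 4078
Group 4: 7146 * 0.953 = 6810
Group 5: 9695 * 0.959 = 9298
Group 6: 16282 * 0.96 = 15631
Net migration: Group 1 + 320 → 1901; Group 2 + 300 → 3212; Group 3 + 280 → 4358; Group 4 + 390 → 7200; Group 5 + 50 → 9348; Group 6 + 40 → 15671
Population now: 0–14=1901, 15–29=3212, 30–44=4358, 45–59=7200, 60–74=9348, 75–89=15671
Scenario B total after 4 periods: 41690
Difference B − A = 41690 − 39446 = 2244

2244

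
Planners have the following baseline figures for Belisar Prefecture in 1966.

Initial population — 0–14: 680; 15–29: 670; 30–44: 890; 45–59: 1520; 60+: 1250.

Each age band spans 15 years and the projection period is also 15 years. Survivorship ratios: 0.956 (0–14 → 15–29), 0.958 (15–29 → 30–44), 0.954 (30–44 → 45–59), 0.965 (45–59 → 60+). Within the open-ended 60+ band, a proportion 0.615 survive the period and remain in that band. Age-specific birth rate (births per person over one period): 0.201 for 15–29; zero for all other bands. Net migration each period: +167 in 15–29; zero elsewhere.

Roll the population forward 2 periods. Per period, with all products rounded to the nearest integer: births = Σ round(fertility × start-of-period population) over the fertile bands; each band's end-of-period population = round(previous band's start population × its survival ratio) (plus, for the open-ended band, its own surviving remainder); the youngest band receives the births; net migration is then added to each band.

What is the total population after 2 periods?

4049

Period 1:
Births: 670 × 0.201 = 135
15–29: 680 × 0.956 = 650
30–44: 670 × 0.958 = 642
45–59: 890 × 0.954 = 849
60+: 1520 × 0.965 + 1250 × 0.615 = 1467 + 769 = 2236
Net migration: 15–29 + 167 → 817
Population now: 0–14=135, 15–29=817, 30–44=642, 45–59=849, 60+=2236
Period 2:
Births: 817 × 0.201 = 164
15–29: 135 × 0.956 = 129
30–44: 817 × 0.958 = 783
45–59: 642 × 0.954 = 612
60+: 849 × 0.965 + 2236 × 0.615 = 819 + 1375 = 2194
Net migration: 15–29 + 167 → 296
Population now: 0–14=164, 15–29=296, 30–44=783, 45–59=612, 60+=2194
Total after period 2: 164 + 296 + 783 + 612 + 2194 = 4049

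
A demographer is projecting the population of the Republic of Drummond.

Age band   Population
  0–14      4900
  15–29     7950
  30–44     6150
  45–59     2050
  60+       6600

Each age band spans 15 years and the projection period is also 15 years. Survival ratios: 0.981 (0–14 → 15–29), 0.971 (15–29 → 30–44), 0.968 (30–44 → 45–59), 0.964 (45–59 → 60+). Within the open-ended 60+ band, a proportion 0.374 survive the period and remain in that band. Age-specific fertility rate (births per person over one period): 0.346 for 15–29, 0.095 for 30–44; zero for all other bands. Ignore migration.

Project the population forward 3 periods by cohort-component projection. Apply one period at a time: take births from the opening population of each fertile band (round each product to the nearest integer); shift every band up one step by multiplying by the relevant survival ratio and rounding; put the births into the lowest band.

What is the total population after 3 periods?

21592

Let group 1 be 0–14 through group 5 = 60+.
— Period 1 —
Births: 7950 × 0.346 = 2751, 6150 × 0.095 = 584 — total 3335
Group 2: 4900 × 0.981 = 4807
Group 3: 7950 × 0.971 = 7719
Group 4: 6150 × 0.968 = 5953
Group 5: 2050 × 0.964 + 6600 × 0.374 = 1976 + 2468 = 4444
Giving 3335 / 4807 / 7719 / 5953 / 4444.
— Period 2 —
Births: 4807 × 0.346 = 1663, 7719 × 0.095 = 733 — total 2396
Group 2: 3335 × 0.981 = 3272
Group 3: 4807 × 0.971 = 4668
Group 4: 7719 × 0.968 = 7472
Group 5: 5953 × 0.964 + 4444 × 0.374 = 5739 + 1662 = 7401
Giving 2396 / 3272 / 4668 / 7472 / 7401.
— Period 3 —
Births: 3272 × 0.346 = 1132, 4668 × 0.095 = 443 — total 1575
Group 2: 2396 × 0.981 = 2350
Group 3: 3272 × 0.971 = 3177
Group 4: 4668 × 0.968 = 4519
Group 5: 7472 × 0.964 + 7401 × 0.374 = 7203 + 2768 = 9971
Giving 1575 / 2350 / 3177 / 4519 / 9971.
Total after period 3: 1575 + 2350 + 3177 + 4519 + 9971 = 21592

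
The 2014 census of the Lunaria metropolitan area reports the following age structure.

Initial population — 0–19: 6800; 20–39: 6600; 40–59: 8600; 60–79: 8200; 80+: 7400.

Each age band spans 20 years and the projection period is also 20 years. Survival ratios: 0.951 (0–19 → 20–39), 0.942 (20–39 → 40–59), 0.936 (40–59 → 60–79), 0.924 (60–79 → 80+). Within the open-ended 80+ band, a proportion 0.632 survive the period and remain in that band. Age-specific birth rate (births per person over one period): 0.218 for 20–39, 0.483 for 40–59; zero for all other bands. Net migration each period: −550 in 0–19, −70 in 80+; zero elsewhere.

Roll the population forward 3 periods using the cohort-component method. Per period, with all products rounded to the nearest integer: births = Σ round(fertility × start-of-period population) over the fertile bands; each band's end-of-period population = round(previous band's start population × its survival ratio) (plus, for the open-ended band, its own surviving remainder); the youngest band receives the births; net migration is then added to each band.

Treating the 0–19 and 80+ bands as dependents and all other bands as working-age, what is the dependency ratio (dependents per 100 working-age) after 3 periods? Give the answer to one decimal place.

(Groups numbered youngest = 1 to oldest = 5.)
Period 1:
Births: 6600 * 0.218 = 1439 ; 8600 * 0.483 = 4154 — total 5593
Group 2: 6800 * 0.951 = 6467
Group 3: 6600 * 0.942 = 6217
Group 4: 8600 * 0.936 = 8050
Group 5: 8200 * 0.924 + 7400 * 0.632 = 7577 + 4677 = 12254
Net migration: Group 1 − 550 → 5043; Group 5 − 70 → 12184
Population now: 0–19=5043, 20–39=6467, 40–59=6217, 60–79=8050, 80+=12184
Period 2:
Births: 6467 * 0.218 = 1410 ; 6217 * 0.483 = 3003 — total 4413
Group 2: 5043 * 0.951 = 4796
Group 3: 6467 * 0.942 = 6092
Group 4: 6217 * 0.936 = 5819
Group 5: 8050 * 0.924 + 12184 * 0.632 = 7438 + 7700 = 15138
Net migration: Group 1 − 550 → 3863; Group 5 − 70 → 15068
Population now: 0–19=3863, 20–39=4796, 40–59=6092, 60–79=5819, 80+=15068
Period 3:
Births: 4796 * 0.218 = 1046 ; 6092 * 0.483 = 2942 — total 3988
Group 2: 3863 * 0.951 = 3674
Group 3: 4796 * 0.942 = 4518
Group 4: 6092 * 0.936 = 5702
Group 5: 5819 * 0.924 + 15068 * 0.632 = 5377 + 9523 = 14900
Net migration: Group 1 − 550 → 3438; Group 5 − 70 → 14830
Population now: 0–19=3438, 20–39=3674, 40–59=4518, 60–79=5702, 80+=14830
Dependents (band 0–19 + band 80+) = 3438 + 14830 = 18268; working-age = 13894; ratio = 18268/13894 × 100 = 131.5

131.5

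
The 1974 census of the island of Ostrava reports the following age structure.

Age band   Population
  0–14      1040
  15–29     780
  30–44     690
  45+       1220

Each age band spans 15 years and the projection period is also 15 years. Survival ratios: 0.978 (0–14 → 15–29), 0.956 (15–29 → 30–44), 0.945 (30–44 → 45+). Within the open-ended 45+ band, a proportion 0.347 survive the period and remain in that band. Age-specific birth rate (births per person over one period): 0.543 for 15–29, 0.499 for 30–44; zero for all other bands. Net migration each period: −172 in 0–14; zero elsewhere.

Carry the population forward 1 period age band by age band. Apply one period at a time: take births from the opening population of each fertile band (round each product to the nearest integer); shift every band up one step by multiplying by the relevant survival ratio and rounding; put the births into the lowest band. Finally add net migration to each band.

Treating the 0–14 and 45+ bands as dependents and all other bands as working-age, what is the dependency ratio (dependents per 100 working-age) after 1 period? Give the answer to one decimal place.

Period 1:
Births: 780 * 0.543 = 424 ; 690 * 0.499 = 344 → total 768
15–29: 1040 * 0.978 = 1017
30–44: 780 * 0.956 = 746
45+: 690 * 0.945 + 1220 * 0.347 = 652 + 423 = 1075
Net migration: 0–14 − 172 → 596
Giving 596 / 1017 / 746 / 1075.
Dependents (band 0–14 + band 45+) = 596 + 1075 = 1671; working-age = 1763; ratio = 1671/1763 × 100 = 94.8

94.8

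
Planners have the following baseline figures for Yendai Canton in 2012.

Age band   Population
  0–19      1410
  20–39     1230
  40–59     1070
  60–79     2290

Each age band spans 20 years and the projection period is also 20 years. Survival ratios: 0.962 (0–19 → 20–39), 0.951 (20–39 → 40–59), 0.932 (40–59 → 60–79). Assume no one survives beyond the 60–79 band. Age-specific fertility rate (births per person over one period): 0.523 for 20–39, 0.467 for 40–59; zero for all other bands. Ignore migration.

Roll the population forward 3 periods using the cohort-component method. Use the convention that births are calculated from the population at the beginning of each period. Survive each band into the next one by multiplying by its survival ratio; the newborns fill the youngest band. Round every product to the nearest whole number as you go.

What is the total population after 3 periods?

4632

Numbering the groups 1..4 from youngest to oldest:
[period 1]
Births: 1230 * 0.523 = 643 ; 1070 * 0.467 = 500 → total 1143
Group 2: 1410 * 0.962 = 1356
Group 3: 1230 * 0.951 = 1170
Group 4: 1070 * 0.932 = 997
→ [1143, 1356, 1170, 997]
[period 2]
Births: 1356 * 0.523 = 709 ; 1170 * 0.467 = 546 → total 1255
Group 2: 1143 * 0.962 = 1100
Group 3: 1356 * 0.951 = 1290
Group 4: 1170 * 0.932 = 1090
→ [1255, 1100, 1290, 1090]
[period 3]
Births: 1100 * 0.523 = 575 ; 1290 * 0.467 = 602 → total 1177
Group 2: 1255 * 0.962 = 1207
Group 3: 1100 * 0.951 = 1046
Group 4: 1290 * 0.932 = 1202
→ [1177, 1207, 1046, 1202]
Total after period 3: 1177 + 1207 + 1046 + 1202 = 4632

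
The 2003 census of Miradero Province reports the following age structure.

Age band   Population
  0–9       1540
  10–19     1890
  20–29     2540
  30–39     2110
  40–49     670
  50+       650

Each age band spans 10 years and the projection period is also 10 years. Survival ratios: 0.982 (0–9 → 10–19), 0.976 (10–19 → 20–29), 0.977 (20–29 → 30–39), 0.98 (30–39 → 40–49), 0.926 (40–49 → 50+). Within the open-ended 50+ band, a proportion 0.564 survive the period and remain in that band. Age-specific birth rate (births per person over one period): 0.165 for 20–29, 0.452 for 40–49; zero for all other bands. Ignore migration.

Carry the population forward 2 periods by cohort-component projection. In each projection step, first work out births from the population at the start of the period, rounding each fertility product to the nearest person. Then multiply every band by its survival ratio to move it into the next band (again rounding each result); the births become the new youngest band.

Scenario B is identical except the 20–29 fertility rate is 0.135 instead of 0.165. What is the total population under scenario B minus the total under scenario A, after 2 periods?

-130

Numbering the bands 1..6 from youngest to oldest:
Period 1.
Births: 2540 × 0.165 = 419 ; 670 × 0.452 = 303 → total 722
Band 2: 1540 × 0.982 = 1512
Band 3: 1890 × 0.976 = 1845
Band 4: 2540 × 0.977 = 2482
Band 5: 2110 × 0.98 = 2068
Band 6: 670 × 0.926 + 650 × 0.564 = 620 + 367 = 987
End of period: [722, 1512, 1845, 2482, 2068, 987]
Period 2.
Births: 1845 × 0.165 = 304 ; 2068 × 0.452 = 935 → total 1239
Band 2: 722 × 0.982 = 709
Band 3: 1512 × 0.976 = 1476
Band 4: 1845 × 0.977 = 1803
Band 5: 2482 × 0.98 = 2432
Band 6: 2068 × 0.926 + 987 × 0.564 = 1915 + 557 = 2472
End of period: [1239, 709, 1476, 1803, 2432, 2472]
Scenario A total after 2 periods: 10131
Scenario B projection —
Period 1.
Births: 2540 × 0.135 = 343 ; 670 × 0.452 = 303 → total 646
Band 2: 1540 × 0.982 = 1512
Band 3: 1890 × 0.976 = 1845
Band 4: 2540 × 0.977 = 2482
Band 5: 2110 × 0.98 = 2068
Band 6: 670 × 0.926 + 650 × 0.564 = 620 + 367 = 987
End of period: [646, 1512, 1845, 2482, 2068, 987]
Period 2.
Births: 1845 × 0.135 = 249 ; 2068 × 0.452 = 935 → total 1184
Band 2: 646 × 0.982 = 634
Band 3: 1512 × 0.976 = 1476
Band 4: 1845 × 0.977 = 1803
Band 5: 2482 × 0.98 = 2432
Band 6: 2068 × 0.926 + 987 × 0.564 = 1915 + 557 = 2472
End of period: [1184, 634, 1476, 1803, 2432, 2472]
Scenario B total after 2 periods: 10001
Difference B − A = 10001 − 10131 = -130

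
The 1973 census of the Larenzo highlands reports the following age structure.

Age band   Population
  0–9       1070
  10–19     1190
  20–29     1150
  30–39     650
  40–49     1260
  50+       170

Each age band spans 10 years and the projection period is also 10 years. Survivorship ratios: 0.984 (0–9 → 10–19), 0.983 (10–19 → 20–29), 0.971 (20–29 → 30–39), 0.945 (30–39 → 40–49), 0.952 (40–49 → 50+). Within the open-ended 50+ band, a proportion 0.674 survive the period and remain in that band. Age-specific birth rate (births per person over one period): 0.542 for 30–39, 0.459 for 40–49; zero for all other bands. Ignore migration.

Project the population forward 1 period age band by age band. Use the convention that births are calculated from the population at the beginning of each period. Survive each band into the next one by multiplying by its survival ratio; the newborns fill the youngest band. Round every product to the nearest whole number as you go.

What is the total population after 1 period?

Call the groups 1 to 6, youngest first.
— Period 1 —
Births: 650 × 0.542 = 352, 1260 × 0.459 = 578 ⇒ total 930
Group 2: 1070 × 0.984 = 1053
Group 3: 1190 × 0.983 = 1170
Group 4: 1150 × 0.971 = 1117
Group 5: 650 × 0.945 = 614
Group 6: 1260 × 0.952 + 170 × 0.674 = 1200 + 115 = 1315
→ [930, 1053, 1170, 1117, 614, 1315]
Total after period 1: 930 + 1053 + 1170 + 1117 + 614 + 1315 = 6199

6199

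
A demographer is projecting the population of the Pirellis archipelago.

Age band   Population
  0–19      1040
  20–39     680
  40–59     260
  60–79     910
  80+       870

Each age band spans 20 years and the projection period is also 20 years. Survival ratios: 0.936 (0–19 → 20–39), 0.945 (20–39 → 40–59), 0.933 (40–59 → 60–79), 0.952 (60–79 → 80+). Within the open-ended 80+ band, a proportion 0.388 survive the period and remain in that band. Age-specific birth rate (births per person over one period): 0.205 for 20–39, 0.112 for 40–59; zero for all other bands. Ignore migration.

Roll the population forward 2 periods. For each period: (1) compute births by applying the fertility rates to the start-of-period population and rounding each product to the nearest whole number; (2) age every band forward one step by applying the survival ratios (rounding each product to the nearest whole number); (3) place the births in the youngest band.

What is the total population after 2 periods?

Numbering the bands 1..5 from youngest to oldest:
Period 1:
Births: 680 × 0.205 = 139, 260 × 0.112 = 29 → total 168
Band 2: 1040 × 0.936 = 973
Band 3: 680 × 0.945 = 643
Band 4: 260 × 0.933 = 243
Band 5: 910 × 0.952 + 870 × 0.388 = 866 + 338 = 1204
Population now: 0–19=168, 20–39=973, 40–59=643, 60–79=243, 80+=1204
Period 2:
Births: 973 × 0.205 = 199, 643 × 0.112 = 72 → total 271
Band 2: 168 × 0.936 = 157
Band 3: 973 × 0.945 = 919
Band 4: 643 × 0.933 = 600
Band 5: 243 × 0.952 + 1204 × 0.388 = 231 + 467 = 698
Population now: 0–19=271, 20–39=157, 40–59=919, 60–79=600, 80+=698
Total after period 2: 271 + 157 + 919 + 600 + 698 = 2645

2645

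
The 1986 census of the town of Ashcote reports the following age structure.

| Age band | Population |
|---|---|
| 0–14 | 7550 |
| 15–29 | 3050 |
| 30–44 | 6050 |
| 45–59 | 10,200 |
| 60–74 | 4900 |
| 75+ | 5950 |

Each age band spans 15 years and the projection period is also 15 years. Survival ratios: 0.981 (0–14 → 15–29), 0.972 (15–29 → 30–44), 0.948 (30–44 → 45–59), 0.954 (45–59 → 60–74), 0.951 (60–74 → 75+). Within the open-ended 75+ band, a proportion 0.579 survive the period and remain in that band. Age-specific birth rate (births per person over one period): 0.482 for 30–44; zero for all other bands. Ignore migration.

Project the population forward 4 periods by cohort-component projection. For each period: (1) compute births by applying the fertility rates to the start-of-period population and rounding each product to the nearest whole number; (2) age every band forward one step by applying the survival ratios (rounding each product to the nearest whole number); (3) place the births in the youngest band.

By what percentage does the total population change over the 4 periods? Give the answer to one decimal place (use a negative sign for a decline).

-32.4

(Groups numbered youngest = 1 to oldest = 6.)
After projecting period 1:
Births: 6050 * 0.482 = 2916
Group 2: 7550 * 0.981 = 7407
Group 3: 3050 * 0.972 = 2965
Group 4: 6050 * 0.948 = 5735
Group 5: 10200 * 0.954 = 9731
Group 6: 4900 * 0.951 + 5950 * 0.579 = 4660 + 3445 = 8105
Population now: 0–14=2916, 15–29=7407, 30–44=2965, 45–59=5735, 60–74=9731, 75+=8105
After projecting period 2:
Births: 2965 * 0.482 = 1429
Group 2: 2916 * 0.981 = 2861
Group 3: 7407 * 0.972 = 7200
Group 4: 2965 * 0.948 = 2811
Group 5: 5735 * 0.954 = 5471
Group 6: 9731 * 0.951 + 8105 * 0.579 = 9254 + 4693 = 13947
Population now: 0–14=1429, 15–29=2861, 30–44=7200, 45–59=2811, 60–74=5471, 75+=13947
After projecting period 3:
Births: 7200 * 0.482 = 3470
Group 2: 1429 * 0.981 = 1402
Group 3: 2861 * 0.972 = 2781
Group 4: 7200 * 0.948 = 6826
Group 5: 2811 * 0.954 = 2682
Group 6: 5471 * 0.951 + 13947 * 0.579 = 5203 + 8075 = 13278
Population now: 0–14=3470, 15–29=1402, 30–44=2781, 45–59=6826, 60–74=2682, 75+=13278
After projecting period 4:
Births: 2781 * 0.482 = 1340
Group 2: 3470 * 0.981 = 3404
Group 3: 1402 * 0.972 = 1363
Group 4: 2781 * 0.948 = 2636
Group 5: 6826 * 0.954 = 6512
Group 6: 2682 * 0.951 + 13278 * 0.579 = 2551 + 7688 = 10239
Population now: 0–14=1340, 15–29=3404, 30–44=1363, 45–59=2636, 60–74=6512, 75+=10239
Total: 37700 → 25494; change = -12206; percentage change = -32.4%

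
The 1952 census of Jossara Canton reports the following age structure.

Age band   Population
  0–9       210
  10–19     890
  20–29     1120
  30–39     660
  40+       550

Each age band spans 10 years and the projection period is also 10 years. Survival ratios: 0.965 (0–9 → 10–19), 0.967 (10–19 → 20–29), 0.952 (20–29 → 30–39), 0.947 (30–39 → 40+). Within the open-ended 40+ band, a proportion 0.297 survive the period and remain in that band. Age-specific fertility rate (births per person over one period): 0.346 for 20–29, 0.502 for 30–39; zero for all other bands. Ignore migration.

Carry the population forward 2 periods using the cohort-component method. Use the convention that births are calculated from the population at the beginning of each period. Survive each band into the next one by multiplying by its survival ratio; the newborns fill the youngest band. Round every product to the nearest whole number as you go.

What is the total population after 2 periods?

Numbering the groups 1..5 from youngest to oldest:
Period 1.
Births: 1120 × 0.346 = 388 ; 660 × 0.502 = 331 → 719
Group 2: 210 × 0.965 = 203
Group 3: 890 × 0.967 = 861
Group 4: 1120 × 0.952 = 1066
Group 5: 660 × 0.947 + 550 × 0.297 = 625 + 163 = 788
Giving 719 / 203 / 861 / 1066 / 788.
Period 2.
Births: 861 × 0.346 = 298 ; 1066 × 0.502 = 535 → 833
Group 2: 719 × 0.965 = 694
Group 3: 203 × 0.967 = 196
Group 4: 861 × 0.952 = 820
Group 5: 1066 × 0.947 + 788 × 0.297 = 1010 + 234 = 1244
Giving 833 / 694 / 196 / 820 / 1244.
Total after period 2: 833 + 694 + 196 + 820 + 1244 = 3787

3787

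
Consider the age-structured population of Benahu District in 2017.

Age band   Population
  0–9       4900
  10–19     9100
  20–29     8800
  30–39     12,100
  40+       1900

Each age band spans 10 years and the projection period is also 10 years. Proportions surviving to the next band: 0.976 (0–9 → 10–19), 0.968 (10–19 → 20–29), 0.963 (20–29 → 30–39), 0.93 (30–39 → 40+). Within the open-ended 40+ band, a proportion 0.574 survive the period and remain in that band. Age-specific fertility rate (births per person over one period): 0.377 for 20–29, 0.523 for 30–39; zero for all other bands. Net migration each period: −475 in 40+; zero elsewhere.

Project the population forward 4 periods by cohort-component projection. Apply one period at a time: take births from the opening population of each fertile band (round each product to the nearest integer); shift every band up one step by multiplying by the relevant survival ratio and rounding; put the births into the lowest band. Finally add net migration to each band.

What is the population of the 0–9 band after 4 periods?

5768

Period 1.
Births: 8800 × 0.377 = 3318  |  12100 × 0.523 = 6328 → total 9646
10–19: 4900 × 0.976 = 4782
20–29: 9100 × 0.968 = 8809
30–39: 8800 × 0.963 = 8474
40+: 12100 × 0.93 + 1900 × 0.574 = 11253 + 1091 = 12344
Net migration: 40+ − 475 → 11869
Population now: 0–9=9646, 10–19=4782, 20–29=8809, 30–39=8474, 40+=11869
Period 2.
Births: 8809 × 0.377 = 3321  |  8474 × 0.523 = 4432 → total 7753
10–19: 9646 × 0.976 = 9414
20–29: 4782 × 0.968 = 4629
30–39: 8809 × 0.963 = 8483
40+: 8474 × 0.93 + 11869 × 0.574 = 7881 + 6813 = 14694
Net migration: 40+ − 475 → 14219
Population now: 0–9=7753, 10–19=9414, 20–29=4629, 30–39=8483, 40+=14219
Period 3.
Births: 4629 × 0.377 = 1745  |  8483 × 0.523 = 4437 → total 6182
10–19: 7753 × 0.976 = 7567
20–29: 9414 × 0.968 = 9113
30–39: 4629 × 0.963 = 4458
40+: 8483 × 0.93 + 14219 × 0.574 = 7889 + 8162 = 16051
Net migration: 40+ − 475 → 15576
Population now: 0–9=6182, 10–19=7567, 20–29=9113, 30–39=4458, 40+=15576
Period 4.
Births: 9113 × 0.377 = 3436  |  4458 × 0.523 = 2332 → total 5768
10–19: 6182 × 0.976 = 6034
20–29: 7567 × 0.968 = 7325
30–39: 9113 × 0.963 = 8776
40+: 4458 × 0.93 + 15576 × 0.574 = 4146 + 8941 = 13087
Net migration: 40+ − 475 → 12612
Population now: 0–9=5768, 10–19=6034, 20–29=7325, 30–39=8776, 40+=12612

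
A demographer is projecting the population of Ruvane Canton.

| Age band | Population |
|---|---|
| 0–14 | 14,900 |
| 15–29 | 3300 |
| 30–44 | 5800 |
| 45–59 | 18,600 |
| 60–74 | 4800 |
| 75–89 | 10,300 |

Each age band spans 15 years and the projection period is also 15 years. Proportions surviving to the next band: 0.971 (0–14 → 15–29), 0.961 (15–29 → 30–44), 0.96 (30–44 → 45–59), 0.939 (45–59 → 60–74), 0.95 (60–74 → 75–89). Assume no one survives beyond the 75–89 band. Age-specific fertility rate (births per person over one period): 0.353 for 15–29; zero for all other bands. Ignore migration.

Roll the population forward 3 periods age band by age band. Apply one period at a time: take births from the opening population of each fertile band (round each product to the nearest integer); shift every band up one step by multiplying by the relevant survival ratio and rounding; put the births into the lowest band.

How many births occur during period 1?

[period 1]
Births: 3300 * 0.353 = 1165
15–29: 14900 * 0.971 = 14468
30–44: 3300 * 0.961 = 3171
45–59: 5800 * 0.96 = 5568
60–74: 18600 * 0.939 = 17465
75–89: 4800 * 0.95 = 4560
End of period: [1165, 14468, 3171, 5568, 17465, 4560]

1165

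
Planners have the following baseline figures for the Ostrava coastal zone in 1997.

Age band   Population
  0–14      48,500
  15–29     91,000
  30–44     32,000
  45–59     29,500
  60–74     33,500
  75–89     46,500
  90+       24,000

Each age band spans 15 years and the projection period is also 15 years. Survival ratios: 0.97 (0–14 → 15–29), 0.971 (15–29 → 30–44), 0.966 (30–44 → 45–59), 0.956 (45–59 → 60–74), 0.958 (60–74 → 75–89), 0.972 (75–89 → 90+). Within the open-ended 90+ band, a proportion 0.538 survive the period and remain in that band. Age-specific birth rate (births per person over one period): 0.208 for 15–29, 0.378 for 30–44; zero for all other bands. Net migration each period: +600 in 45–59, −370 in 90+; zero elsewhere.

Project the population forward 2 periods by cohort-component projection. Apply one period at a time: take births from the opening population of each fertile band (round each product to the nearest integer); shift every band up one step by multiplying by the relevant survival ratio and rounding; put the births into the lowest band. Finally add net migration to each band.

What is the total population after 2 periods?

(Bands numbered youngest = 1 to oldest = 7.)
After projecting period 1:
Births: 91000 × 0.208 = 18928 ; 32000 × 0.378 = 12096 → total 31024
Band 2: 48500 × 0.97 = 47045
Band 3: 91000 × 0.971 = 88361
Band 4: 32000 × 0.966 = 30912
Band 5: 29500 × 0.956 = 28202
Band 6: 33500 × 0.958 = 32093
Band 7: 46500 × 0.972 + 24000 × 0.538 = 45198 + 12912 = 58110
Net migration: Band 4 + 600 → 31512; Band 7 − 370 → 57740
Giving 31024 / 47045 / 88361 / 31512 / 28202 / 32093 / 57740.
After projecting period 2:
Births: 47045 × 0.208 = 9785 ; 88361 × 0.378 = 33400 → total 43185
Band 2: 31024 × 0.97 = 30093
Band 3: 47045 × 0.971 = 45681
Band 4: 88361 × 0.966 = 85357
Band 5: 31512 × 0.956 = 30125
Band 6: 28202 × 0.958 = 27018
Band 7: 32093 × 0.972 + 57740 × 0.538 = 31194 + 31064 = 62258
Net migration: Band 4 + 600 → 85957; Band 7 − 370 → 61888
Giving 43185 / 30093 / 45681 / 85957 / 30125 / 27018 / 61888.
Total after period 2: 43185 + 30093 + 45681 + 85957 + 30125 + 27018 + 61888 = 323947

323947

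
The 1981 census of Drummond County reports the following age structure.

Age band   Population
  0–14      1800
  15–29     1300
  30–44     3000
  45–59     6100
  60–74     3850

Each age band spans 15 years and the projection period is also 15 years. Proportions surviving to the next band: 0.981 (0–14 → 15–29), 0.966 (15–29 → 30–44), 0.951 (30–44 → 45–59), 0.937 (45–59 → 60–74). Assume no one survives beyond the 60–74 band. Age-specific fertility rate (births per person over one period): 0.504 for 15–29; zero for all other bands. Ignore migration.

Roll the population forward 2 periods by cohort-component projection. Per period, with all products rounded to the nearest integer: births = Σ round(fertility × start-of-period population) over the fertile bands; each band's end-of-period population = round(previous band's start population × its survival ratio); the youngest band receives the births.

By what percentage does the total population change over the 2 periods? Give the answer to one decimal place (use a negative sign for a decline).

Call the bands 1 to 5, youngest first.
After projecting period 1:
Births: 1300 × 0.504 = 655
Band 2: 1800 × 0.981 = 1766
Band 3: 1300 × 0.966 = 1256
Band 4: 3000 × 0.951 = 2853
Band 5: 6100 × 0.937 = 5716
Giving 655 / 1766 / 1256 / 2853 / 5716.
After projecting period 2:
Births: 1766 × 0.504 = 890
Band 2: 655 × 0.981 = 643
Band 3: 1766 × 0.966 = 1706
Band 4: 1256 × 0.951 = 1194
Band 5: 2853 × 0.937 = 2673
Giving 890 / 643 / 1706 / 1194 / 2673.
Total: 16050 → 7106; change = -8944; percentage change = -55.7%

-55.7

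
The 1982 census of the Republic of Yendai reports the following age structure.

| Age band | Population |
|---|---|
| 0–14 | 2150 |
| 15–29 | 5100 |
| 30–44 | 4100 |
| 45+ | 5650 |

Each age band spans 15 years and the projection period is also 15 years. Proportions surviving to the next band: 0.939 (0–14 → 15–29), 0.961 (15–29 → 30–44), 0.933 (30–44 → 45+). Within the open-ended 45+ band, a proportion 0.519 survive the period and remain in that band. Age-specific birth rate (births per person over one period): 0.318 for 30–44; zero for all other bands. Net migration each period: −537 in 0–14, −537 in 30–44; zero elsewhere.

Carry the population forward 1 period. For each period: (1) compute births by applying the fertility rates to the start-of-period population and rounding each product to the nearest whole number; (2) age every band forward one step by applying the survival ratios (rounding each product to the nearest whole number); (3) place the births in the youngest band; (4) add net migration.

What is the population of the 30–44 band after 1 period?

4364

— Period 1 —
Births: 4100 × 0.318 = 1304
15–29: 2150 × 0.939 = 2019
30–44: 5100 × 0.961 = 4901
45+: 4100 × 0.933 + 5650 × 0.519 = 3825 + 2932 = 6757
Net migration: 0–14 − 537 → 767; 30–44 − 537 → 4364
End of period: [767, 2019, 4364, 6757]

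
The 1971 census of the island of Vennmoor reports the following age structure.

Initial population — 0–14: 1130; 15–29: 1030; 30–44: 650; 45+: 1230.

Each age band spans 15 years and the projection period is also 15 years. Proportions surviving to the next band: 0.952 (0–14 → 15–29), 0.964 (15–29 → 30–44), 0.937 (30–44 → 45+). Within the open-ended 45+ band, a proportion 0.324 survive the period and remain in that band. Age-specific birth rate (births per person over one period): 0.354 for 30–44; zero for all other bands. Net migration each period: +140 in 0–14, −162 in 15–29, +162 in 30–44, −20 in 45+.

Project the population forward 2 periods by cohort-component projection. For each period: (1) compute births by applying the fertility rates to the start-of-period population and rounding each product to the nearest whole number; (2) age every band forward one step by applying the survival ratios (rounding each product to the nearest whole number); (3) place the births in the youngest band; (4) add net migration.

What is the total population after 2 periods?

3164

Call the bands 1 to 4, youngest first.
After projecting period 1:
Births: 650 × 0.354 = 230
Band 2: 1130 × 0.952 = 1076
Band 3: 1030 × 0.964 = 993
Band 4: 650 × 0.937 + 1230 × 0.324 = 609 + 399 = 1008
Net migration: Band 1 + 140 → 370; Band 2 − 162 → 914; Band 3 + 162 → 1155; Band 4 − 20 → 988
→ [370, 914, 1155, 988]
After projecting period 2:
Births: 1155 × 0.354 = 409
Band 2: 370 × 0.952 = 352
Band 3: 914 × 0.964 = 881
Band 4: 1155 × 0.937 + 988 × 0.324 = 1082 + 320 = 1402
Net migration: Band 1 + 140 → 549; Band 2 − 162 → 190; Band 3 + 162 → 1043; Band 4 − 20 → 1382
→ [549, 190, 1043, 1382]
Total after period 2: 549 + 190 + 1043 + 1382 = 3164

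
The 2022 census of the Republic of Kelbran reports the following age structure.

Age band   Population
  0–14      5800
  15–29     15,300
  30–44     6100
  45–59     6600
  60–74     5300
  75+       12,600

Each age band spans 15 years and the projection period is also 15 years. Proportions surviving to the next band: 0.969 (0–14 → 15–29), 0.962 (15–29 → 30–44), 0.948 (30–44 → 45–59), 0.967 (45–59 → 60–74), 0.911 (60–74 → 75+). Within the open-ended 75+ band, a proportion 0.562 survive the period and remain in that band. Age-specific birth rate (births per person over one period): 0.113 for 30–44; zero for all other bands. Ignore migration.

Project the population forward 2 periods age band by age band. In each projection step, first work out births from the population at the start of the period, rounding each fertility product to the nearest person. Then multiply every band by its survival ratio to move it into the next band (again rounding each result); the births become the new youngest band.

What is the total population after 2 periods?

[period 1]
Births: 6100 * 0.113 = 689
15–29: 5800 * 0.969 = 5620
30–44: 15300 * 0.962 = 14719
45–59: 6100 * 0.948 = 5783
60–74: 6600 * 0.967 = 6382
75+: 5300 * 0.911 + 12600 * 0.562 = 4828 + 7081 = 11909
Population now: 0–14=689, 15–29=5620, 30–44=14719, 45–59=5783, 60–74=6382, 75+=11909
[period 2]
Births: 14719 * 0.113 = 1663
15–29: 689 * 0.969 = 668
30–44: 5620 * 0.962 = 5406
45–59: 14719 * 0.948 = 13954
60–74: 5783 * 0.967 = 5592
75+: 6382 * 0.911 + 11909 * 0.562 = 5814 + 6693 = 12507
Population now: 0–14=1663, 15–29=668, 30–44=5406, 45–59=13954, 60–74=5592, 75+=12507
Total after period 2: 1663 + 668 + 5406 + 13954 + 5592 + 12507 = 39790

39790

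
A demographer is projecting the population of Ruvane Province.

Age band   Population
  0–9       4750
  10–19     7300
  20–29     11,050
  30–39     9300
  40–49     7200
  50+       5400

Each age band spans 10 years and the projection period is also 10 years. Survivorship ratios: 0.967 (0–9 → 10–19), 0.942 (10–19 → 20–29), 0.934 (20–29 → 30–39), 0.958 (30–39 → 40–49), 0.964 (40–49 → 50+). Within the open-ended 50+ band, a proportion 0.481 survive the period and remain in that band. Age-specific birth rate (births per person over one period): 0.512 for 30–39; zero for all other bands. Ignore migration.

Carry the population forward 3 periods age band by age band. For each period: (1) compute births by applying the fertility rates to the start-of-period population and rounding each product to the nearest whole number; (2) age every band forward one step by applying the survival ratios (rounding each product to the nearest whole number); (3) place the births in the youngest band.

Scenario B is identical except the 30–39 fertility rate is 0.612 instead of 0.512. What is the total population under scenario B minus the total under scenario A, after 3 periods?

Numbering the bands 1..6 from youngest to oldest:
[period 1]
Births: 9300 * 0.512 = 4762
Band 2: 4750 * 0.967 = 4593
Band 3: 7300 * 0.942 = 6877
Band 4: 11050 * 0.934 = 10321
Band 5: 9300 * 0.958 = 8909
Band 6: 7200 * 0.964 + 5400 * 0.481 = 6941 + 2597 = 9538
→ [4762, 4593, 6877, 10321, 8909, 9538]
[period 2]
Births: 10321 * 0.512 = 5284
Band 2: 4762 * 0.967 = 4605
Band 3: 4593 * 0.942 = 4327
Band 4: 6877 * 0.934 = 6423
Band 5: 10321 * 0.958 = 9888
Band 6: 8909 * 0.964 + 9538 * 0.481 = 8588 + 4588 = 13176
→ [5284, 4605, 4327, 6423, 9888, 13176]
[period 3]
Births: 6423 * 0.512 = 3289
Band 2: 5284 * 0.967 = 5110
Band 3: 4605 * 0.942 = 4338
Band 4: 4327 * 0.934 = 4041
Band 5: 6423 * 0.958 = 6153
Band 6: 9888 * 0.964 + 13176 * 0.481 = 9532 + 6338 = 15870
→ [3289, 5110, 4338, 4041, 6153, 15870]
Scenario A total after 3 periods: 38801
Scenario B projection —
[period 1]
Births: 9300 * 0.612 = 5692
Band 2: 4750 * 0.967 = 4593
Band 3: 7300 * 0.942 = 6877
Band 4: 11050 * 0.934 = 10321
Band 5: 9300 * 0.958 = 8909
Band 6: 7200 * 0.964 + 5400 * 0.481 = 6941 + 2597 = 9538
→ [5692, 4593, 6877, 10321, 8909, 9538]
[period 2]
Births: 10321 * 0.612 = 6316
Band 2: 5692 * 0.967 = 5504
Band 3: 4593 * 0.942 = 4327
Band 4: 6877 * 0.934 = 6423
Band 5: 10321 * 0.958 = 9888
Band 6: 8909 * 0.964 + 9538 * 0.481 = 8588 + 4588 = 13176
→ [6316, 5504, 4327, 6423, 9888, 13176]
[period 3]
Births: 6423 * 0.612 = 3931
Band 2: 6316 * 0.967 = 6108
Band 3: 5504 * 0.942 = 5185
Band 4: 4327 * 0.934 = 4041
Band 5: 6423 * 0.958 = 6153
Band 6: 9888 * 0.964 + 13176 * 0.481 = 9532 + 6338 = 15870
→ [3931, 6108, 5185, 4041, 6153, 15870]
Scenario B total after 3 periods: 41288
Difference B − A = 41288 − 38801 = 2487

2487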